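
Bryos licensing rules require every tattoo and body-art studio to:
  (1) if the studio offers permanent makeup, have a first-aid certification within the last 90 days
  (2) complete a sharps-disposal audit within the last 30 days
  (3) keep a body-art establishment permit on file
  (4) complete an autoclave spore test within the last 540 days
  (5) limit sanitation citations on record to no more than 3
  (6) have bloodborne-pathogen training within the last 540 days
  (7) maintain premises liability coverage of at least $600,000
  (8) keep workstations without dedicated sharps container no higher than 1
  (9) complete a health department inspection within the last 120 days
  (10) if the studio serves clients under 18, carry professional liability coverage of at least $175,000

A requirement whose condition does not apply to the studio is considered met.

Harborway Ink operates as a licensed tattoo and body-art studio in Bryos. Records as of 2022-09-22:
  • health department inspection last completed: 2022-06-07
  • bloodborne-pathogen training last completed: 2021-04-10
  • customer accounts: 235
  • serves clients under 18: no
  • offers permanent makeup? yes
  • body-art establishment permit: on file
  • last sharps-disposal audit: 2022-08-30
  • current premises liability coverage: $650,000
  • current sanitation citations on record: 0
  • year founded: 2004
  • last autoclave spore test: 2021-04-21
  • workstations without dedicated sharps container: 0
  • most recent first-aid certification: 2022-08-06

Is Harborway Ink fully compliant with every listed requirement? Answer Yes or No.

Yes

1. condition 'offers permanent makeup' holds; first-aid certification 47 days ago vs limit 90 → met
2. sharps-disposal audit 23 days ago vs limit 30 → met
3. body-art establishment permit present → met
4. autoclave spore test 519 days ago vs limit 540 → met
5. sanitation citations on record 0 ≤ 3 → met
6. bloodborne-pathogen training 530 days ago vs limit 540 → met
7. premises liability coverage $650,000 ≥ $600,000 → met
8. workstations without dedicated sharps container 0 ≤ 1 → met
9. health department inspection 107 days ago vs limit 120 → met
10. condition 'serves clients under 18' does not hold → requirement n/a → met
All met.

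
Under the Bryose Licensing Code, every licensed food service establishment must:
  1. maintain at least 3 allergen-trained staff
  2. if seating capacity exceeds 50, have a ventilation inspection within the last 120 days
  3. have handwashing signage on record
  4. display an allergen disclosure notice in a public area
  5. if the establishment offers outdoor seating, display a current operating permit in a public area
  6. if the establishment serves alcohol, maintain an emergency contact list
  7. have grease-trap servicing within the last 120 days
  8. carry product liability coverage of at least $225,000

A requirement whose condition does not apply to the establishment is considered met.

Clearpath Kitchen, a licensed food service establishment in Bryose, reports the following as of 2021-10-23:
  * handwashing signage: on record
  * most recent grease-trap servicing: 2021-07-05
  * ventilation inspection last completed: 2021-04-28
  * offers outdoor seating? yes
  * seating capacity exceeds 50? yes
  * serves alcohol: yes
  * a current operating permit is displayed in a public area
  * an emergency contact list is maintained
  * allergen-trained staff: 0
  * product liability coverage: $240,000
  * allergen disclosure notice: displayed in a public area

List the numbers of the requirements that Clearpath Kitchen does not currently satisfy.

1, 2

1. allergen-trained staff 0 < 3 → not met
2. condition 'seating capacity exceeds 50' holds; ventilation inspection 178 days ago vs limit 120 → not met
3. handwashing signage present → met
4. allergen disclosure notice present → met
5. condition 'offers outdoor seating' holds; current operating permit present → met
6. condition 'serves alcohol' holds; emergency contact list present → met
7. grease-trap servicing 110 days ago vs limit 120 → met
8. product liability coverage $240,000 ≥ $225,000 → met
Not met: 1, 2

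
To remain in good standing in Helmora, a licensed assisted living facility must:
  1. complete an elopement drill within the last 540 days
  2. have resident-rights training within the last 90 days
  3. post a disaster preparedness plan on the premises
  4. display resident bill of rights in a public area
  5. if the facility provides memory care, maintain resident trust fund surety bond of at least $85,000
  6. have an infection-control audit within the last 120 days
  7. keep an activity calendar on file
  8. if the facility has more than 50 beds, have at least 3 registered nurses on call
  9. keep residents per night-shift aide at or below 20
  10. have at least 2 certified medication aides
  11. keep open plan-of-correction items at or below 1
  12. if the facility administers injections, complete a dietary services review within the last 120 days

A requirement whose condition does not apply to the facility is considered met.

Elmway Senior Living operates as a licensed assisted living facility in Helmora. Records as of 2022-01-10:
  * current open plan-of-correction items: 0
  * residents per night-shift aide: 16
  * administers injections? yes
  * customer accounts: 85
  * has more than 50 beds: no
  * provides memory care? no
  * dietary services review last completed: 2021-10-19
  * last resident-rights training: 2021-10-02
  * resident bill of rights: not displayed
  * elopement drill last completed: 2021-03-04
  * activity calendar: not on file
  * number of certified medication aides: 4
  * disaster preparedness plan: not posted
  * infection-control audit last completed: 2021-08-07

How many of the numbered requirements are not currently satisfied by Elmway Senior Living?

1. elopement drill 312 days ago vs limit 540 → met
2. resident-rights training 100 days ago vs limit 90 → not met
3. disaster preparedness plan absent → not met
4. resident bill of rights absent → not met
5. condition 'provides memory care' does not hold → requirement n/a → met
6. infection-control audit 156 days ago vs limit 120 → not met
7. activity calendar absent → not met
8. condition 'has more than 50 beds' does not hold → requirement n/a → met
9. residents per night-shift aide 16 ≤ 20 → met
10. certified medication aides 4 ≥ 2 → met
11. open plan-of-correction items 0 ≤ 1 → met
12. condition 'administers injections' holds; dietary services review 83 days ago vs limit 120 → met
Not met: 5 of 12

5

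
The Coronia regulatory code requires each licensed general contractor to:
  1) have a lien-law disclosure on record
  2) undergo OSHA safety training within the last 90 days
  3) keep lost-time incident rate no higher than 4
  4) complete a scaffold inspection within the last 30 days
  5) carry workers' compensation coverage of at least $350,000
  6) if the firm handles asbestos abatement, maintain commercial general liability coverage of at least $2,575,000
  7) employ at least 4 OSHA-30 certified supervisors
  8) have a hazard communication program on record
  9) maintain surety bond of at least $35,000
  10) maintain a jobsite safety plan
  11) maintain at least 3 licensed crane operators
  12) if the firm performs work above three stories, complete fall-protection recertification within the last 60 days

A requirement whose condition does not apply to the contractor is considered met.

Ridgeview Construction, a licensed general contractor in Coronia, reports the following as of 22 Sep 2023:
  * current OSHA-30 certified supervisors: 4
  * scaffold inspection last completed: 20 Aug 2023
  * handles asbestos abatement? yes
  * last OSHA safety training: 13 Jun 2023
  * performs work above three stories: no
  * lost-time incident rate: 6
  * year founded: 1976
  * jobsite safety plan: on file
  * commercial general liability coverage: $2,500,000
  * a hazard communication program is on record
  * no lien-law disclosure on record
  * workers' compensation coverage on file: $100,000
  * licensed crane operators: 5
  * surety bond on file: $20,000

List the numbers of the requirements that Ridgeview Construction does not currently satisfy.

1, 2, 3, 4, 5, 6, 9

1. lien-law disclosure absent → not met
2. OSHA safety training 101 days ago vs limit 90 → not met
3. lost-time incident rate 6 > 4 → not met
4. scaffold inspection 33 days ago vs limit 30 → not met
5. workers' compensation coverage $100,000 < $350,000 → not met
6. condition 'handles asbestos abatement' holds; commercial general liability coverage $2,500,000 < $2,575,000 → not met
7. OSHA-30 certified supervisors 4 ≥ 4 → met
8. hazard communication program present → met
9. surety bond $20,000 < $35,000 → not met
10. jobsite safety plan present → met
11. licensed crane operators 5 ≥ 3 → met
12. condition 'performs work above three stories' does not hold → requirement n/a → met
Not met: 1, 2, 3, 4, 5, 6, 9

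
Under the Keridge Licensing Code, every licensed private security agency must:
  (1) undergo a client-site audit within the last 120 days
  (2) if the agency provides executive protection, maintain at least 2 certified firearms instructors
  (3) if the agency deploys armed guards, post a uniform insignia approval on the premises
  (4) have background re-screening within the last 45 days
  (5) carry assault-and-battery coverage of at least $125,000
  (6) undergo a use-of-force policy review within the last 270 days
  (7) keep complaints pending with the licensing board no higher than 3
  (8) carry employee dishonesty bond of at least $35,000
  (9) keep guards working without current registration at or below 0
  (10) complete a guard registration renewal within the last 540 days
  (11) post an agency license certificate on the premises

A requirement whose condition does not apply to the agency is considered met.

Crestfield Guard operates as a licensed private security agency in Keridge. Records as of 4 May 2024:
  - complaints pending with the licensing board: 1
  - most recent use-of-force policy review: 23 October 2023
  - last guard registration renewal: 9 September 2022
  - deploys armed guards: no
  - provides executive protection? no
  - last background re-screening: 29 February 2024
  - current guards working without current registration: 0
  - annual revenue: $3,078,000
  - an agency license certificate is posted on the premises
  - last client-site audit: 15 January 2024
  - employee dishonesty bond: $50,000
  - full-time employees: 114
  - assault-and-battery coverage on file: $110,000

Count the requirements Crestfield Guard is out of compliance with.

3

1. client-site audit 110 days ago vs limit 120 → met
2. condition 'provides executive protection' does not hold → requirement n/a → met
3. condition 'deploys armed guards' does not hold → requirement n/a → met
4. background re-screening 65 days ago vs limit 45 → not met
5. assault-and-battery coverage $110,000 < $125,000 → not met
6. use-of-force policy review 194 days ago vs limit 270 → met
7. complaints pending with the licensing board 1 ≤ 3 → met
8. employee dishonesty bond $50,000 ≥ $35,000 → met
9. guards working without current registration 0 ≤ 0 → met
10. guard registration renewal 603 days ago vs limit 540 → not met
11. agency license certificate present → met
Not met: 3 of 11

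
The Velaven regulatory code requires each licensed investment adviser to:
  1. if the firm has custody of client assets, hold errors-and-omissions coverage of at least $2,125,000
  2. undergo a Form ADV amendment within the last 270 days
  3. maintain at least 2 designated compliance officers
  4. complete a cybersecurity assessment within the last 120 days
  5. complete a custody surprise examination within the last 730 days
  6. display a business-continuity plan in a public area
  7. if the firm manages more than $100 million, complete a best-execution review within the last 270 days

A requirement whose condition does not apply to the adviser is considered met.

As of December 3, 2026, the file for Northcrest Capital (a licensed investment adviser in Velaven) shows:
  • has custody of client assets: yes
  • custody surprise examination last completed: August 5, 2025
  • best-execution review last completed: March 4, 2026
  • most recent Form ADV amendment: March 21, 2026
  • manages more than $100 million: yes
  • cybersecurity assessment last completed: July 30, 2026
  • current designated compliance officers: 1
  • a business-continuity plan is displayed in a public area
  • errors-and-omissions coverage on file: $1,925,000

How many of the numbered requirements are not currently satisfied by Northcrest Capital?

4

1. condition 'has custody of client assets' holds; errors-and-omissions coverage $1,925,000 < $2,125,000 → not met
2. Form ADV amendment 257 days ago vs limit 270 → met
3. designated compliance officers 1 < 2 → not met
4. cybersecurity assessment 126 days ago vs limit 120 → not met
5. custody surprise examination 485 days ago vs limit 730 → met
6. business-continuity plan present → met
7. condition 'manages more than $100 million' holds; best-execution review 274 days ago vs limit 270 → not met
Not met: 4 of 7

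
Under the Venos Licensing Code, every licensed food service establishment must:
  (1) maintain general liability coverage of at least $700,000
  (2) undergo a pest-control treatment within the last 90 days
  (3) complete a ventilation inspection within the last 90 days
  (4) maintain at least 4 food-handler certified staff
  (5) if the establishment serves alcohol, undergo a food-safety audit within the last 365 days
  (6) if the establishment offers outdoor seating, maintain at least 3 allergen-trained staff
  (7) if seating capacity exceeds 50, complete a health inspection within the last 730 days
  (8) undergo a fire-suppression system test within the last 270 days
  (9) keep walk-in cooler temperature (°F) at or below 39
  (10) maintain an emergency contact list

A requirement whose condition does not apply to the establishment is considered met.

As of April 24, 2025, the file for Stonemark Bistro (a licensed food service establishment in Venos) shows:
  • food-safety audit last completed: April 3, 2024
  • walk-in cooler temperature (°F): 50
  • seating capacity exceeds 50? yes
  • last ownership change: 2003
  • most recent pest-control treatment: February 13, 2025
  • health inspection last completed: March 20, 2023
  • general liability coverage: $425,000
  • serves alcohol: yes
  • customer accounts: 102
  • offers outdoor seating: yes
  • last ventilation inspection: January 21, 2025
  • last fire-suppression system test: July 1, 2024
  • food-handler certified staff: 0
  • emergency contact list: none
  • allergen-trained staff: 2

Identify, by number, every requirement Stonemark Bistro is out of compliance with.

1. general liability coverage $425,000 < $700,000 → not met
2. pest-control treatment 70 days ago vs limit 90 → met
3. ventilation inspection 93 days ago vs limit 90 → not met
4. food-handler certified staff 0 < 4 → not met
5. condition 'serves alcohol' holds; food-safety audit 386 days ago vs limit 365 → not met
6. condition 'offers outdoor seating' holds; allergen-trained staff 2 < 3 → not met
7. condition 'seating capacity exceeds 50' holds; health inspection 766 days ago vs limit 730 → not met
8. fire-suppression system test 297 days ago vs limit 270 → not met
9. walk-in cooler temperature (°F) 50 > 39 → not met
10. emergency contact list absent → not met
Not met: 1, 3, 4, 5, 6, 7, 8, 9, 10

1, 3, 4, 5, 6, 7, 8, 9, 10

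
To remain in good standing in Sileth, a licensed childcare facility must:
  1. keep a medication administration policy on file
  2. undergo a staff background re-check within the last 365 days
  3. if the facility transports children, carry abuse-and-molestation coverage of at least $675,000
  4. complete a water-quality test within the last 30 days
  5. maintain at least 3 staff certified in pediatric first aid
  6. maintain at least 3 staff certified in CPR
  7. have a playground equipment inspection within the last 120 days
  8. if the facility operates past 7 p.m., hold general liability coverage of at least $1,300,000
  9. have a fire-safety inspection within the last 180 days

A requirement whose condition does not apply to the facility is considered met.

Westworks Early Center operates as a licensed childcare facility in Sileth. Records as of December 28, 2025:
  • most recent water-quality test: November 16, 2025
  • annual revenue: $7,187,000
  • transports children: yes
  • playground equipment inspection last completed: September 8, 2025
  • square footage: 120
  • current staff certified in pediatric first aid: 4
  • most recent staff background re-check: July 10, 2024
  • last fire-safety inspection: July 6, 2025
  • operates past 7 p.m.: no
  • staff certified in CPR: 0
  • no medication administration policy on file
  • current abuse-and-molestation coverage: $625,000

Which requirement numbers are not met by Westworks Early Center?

1. medication administration policy absent → not met
2. staff background re-check 536 days ago vs limit 365 → not met
3. condition 'transports children' holds; abuse-and-molestation coverage $625,000 < $675,000 → not met
4. water-quality test 42 days ago vs limit 30 → not met
5. staff certified in pediatric first aid 4 ≥ 3 → met
6. staff certified in CPR 0 < 3 → not met
7. playground equipment inspection 111 days ago vs limit 120 → met
8. condition 'operates past 7 p.m.' does not hold → requirement n/a → met
9. fire-safety inspection 175 days ago vs limit 180 → met
Not met: 1, 2, 3, 4, 6

1, 2, 3, 4, 6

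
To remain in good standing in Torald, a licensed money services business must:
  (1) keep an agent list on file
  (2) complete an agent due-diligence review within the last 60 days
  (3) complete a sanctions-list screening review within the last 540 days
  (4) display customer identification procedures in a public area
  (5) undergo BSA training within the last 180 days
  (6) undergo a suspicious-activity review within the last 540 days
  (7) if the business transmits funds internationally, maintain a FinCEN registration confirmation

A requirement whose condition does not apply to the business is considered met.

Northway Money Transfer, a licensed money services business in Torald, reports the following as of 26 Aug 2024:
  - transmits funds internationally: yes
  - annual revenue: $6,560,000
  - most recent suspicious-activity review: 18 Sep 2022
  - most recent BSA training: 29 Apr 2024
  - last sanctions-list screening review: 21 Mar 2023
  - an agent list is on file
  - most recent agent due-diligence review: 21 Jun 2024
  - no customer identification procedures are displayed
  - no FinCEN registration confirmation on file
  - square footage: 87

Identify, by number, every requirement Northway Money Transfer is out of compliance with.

1. agent list present → met
2. agent due-diligence review 66 days ago vs limit 60 → not met
3. sanctions-list screening review 524 days ago vs limit 540 → met
4. customer identification procedures absent → not met
5. BSA training 119 days ago vs limit 180 → met
6. suspicious-activity review 708 days ago vs limit 540 → not met
7. condition 'transmits funds internationally' holds; FinCEN registration confirmation absent → not met
Not met: 2, 4, 6, 7

2, 4, 6, 7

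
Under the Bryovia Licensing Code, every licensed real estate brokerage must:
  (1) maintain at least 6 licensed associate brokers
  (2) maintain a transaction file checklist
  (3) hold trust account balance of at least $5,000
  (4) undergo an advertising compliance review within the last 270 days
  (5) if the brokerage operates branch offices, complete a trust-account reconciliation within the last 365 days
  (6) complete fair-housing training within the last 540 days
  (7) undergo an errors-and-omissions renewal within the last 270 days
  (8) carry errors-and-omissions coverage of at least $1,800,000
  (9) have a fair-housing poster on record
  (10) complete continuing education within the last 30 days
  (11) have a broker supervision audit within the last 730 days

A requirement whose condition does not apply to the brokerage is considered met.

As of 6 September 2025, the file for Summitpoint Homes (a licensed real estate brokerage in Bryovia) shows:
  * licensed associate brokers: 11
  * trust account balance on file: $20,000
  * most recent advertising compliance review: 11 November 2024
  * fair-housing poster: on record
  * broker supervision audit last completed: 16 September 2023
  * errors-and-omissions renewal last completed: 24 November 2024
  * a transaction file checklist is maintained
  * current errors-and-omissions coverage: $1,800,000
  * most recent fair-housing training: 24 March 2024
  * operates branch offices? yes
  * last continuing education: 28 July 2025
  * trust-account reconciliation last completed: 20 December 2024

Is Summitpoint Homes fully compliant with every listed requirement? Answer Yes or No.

1. licensed associate brokers 11 ≥ 6 → met
2. transaction file checklist present → met
3. trust account balance $20,000 ≥ $5,000 → met
4. advertising compliance review 299 days ago vs limit 270 → not met
5. condition 'operates branch offices' holds; trust-account reconciliation 260 days ago vs limit 365 → met
6. fair-housing training 531 days ago vs limit 540 → met
7. errors-and-omissions renewal 286 days ago vs limit 270 → not met
8. errors-and-omissions coverage $1,800,000 ≥ $1,800,000 → met
9. fair-housing poster present → met
10. continuing education 40 days ago vs limit 30 → not met
11. broker supervision audit 721 days ago vs limit 730 → met
Not met: 4, 7, 10

No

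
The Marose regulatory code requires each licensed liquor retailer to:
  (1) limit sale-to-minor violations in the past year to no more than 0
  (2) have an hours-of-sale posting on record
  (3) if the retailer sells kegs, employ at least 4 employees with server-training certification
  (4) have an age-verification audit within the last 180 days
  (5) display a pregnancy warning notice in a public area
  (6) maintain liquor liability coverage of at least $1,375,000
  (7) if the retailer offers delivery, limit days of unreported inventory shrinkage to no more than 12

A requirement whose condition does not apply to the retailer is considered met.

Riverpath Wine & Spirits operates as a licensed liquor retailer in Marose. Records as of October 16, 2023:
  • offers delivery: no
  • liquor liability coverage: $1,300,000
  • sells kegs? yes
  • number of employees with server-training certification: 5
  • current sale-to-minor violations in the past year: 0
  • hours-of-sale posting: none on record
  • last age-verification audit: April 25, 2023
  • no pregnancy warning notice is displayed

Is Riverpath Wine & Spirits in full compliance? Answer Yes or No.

1. sale-to-minor violations in the past year 0 ≤ 0 → met
2. hours-of-sale posting absent → not met
3. condition 'sells kegs' holds; employees with server-training certification 5 ≥ 4 → met
4. age-verification audit 174 days ago vs limit 180 → met
5. pregnancy warning notice absent → not met
6. liquor liability coverage $1,300,000 < $1,375,000 → not met
7. condition 'offers delivery' does not hold → requirement n/a → met
Not met: 2, 5, 6

No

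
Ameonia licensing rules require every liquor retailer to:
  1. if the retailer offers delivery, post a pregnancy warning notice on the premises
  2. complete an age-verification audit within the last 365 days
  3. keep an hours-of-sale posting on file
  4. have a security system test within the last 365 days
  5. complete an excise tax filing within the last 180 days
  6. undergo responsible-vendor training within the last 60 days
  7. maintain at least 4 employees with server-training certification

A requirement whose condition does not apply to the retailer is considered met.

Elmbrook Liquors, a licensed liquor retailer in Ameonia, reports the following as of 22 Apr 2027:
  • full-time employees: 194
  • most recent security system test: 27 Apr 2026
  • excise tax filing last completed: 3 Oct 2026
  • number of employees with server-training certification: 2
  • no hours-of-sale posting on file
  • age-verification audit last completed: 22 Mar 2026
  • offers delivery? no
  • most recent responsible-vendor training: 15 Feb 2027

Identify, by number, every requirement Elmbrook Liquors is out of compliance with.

2, 3, 5, 6, 7

1. condition 'offers delivery' does not hold → requirement n/a → met
2. age-verification audit 396 days ago vs limit 365 → not met
3. hours-of-sale posting absent → not met
4. security system test 360 days ago vs limit 365 → met
5. excise tax filing 201 days ago vs limit 180 → not met
6. responsible-vendor training 66 days ago vs limit 60 → not met
7. employees with server-training certification 2 < 4 → not met
Not met: 2, 3, 5, 6, 7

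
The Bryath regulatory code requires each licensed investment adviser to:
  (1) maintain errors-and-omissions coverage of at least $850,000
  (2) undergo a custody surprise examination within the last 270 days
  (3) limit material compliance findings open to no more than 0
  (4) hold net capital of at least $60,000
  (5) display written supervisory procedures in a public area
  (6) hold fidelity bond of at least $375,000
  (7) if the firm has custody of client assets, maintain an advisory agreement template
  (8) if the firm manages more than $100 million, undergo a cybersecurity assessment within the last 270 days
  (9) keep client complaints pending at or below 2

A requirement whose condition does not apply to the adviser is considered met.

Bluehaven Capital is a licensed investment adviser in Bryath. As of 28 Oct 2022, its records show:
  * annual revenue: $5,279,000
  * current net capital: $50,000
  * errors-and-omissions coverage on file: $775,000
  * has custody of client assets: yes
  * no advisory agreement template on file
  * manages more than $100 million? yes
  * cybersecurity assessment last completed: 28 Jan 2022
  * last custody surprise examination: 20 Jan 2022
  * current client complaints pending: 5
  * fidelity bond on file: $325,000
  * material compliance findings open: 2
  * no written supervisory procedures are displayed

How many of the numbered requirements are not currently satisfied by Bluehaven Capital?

9

1. errors-and-omissions coverage $775,000 < $850,000 → not met
2. custody surprise examination 281 days ago vs limit 270 → not met
3. material compliance findings open 2 > 0 → not met
4. net capital $50,000 < $60,000 → not met
5. written supervisory procedures absent → not met
6. fidelity bond $325,000 < $375,000 → not met
7. condition 'has custody of client assets' holds; advisory agreement template absent → not met
8. condition 'manages more than $100 million' holds; cybersecurity assessment 273 days ago vs limit 270 → not met
9. client complaints pending 5 > 2 → not met
Not met: 9 of 9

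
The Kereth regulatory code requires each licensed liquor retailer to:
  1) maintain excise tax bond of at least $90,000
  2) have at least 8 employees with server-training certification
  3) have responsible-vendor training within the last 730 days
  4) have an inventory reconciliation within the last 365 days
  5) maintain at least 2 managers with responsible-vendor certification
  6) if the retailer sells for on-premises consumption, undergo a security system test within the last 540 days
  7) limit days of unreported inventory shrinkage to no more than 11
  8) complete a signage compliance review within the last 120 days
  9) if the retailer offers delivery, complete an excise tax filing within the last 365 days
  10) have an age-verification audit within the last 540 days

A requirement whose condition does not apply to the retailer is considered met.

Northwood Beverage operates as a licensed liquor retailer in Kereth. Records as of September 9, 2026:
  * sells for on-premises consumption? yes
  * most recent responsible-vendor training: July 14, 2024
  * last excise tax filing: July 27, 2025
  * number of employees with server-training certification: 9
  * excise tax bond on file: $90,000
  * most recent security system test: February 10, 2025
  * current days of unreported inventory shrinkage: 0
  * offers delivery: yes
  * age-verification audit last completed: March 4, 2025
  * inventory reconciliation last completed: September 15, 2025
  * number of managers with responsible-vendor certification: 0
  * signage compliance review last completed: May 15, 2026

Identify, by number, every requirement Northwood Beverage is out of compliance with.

3, 5, 6, 9, 10

1. excise tax bond $90,000 ≥ $90,000 → met
2. employees with server-training certification 9 ≥ 8 → met
3. responsible-vendor training 787 days ago vs limit 730 → not met
4. inventory reconciliation 359 days ago vs limit 365 → met
5. managers with responsible-vendor certification 0 < 2 → not met
6. condition 'sells for on-premises consumption' holds; security system test 576 days ago vs limit 540 → not met
7. days of unreported inventory shrinkage 0 ≤ 11 → met
8. signage compliance review 117 days ago vs limit 120 → met
9. condition 'offers delivery' holds; excise tax filing 409 days ago vs limit 365 → not met
10. age-verification audit 554 days ago vs limit 540 → not met
Not met: 3, 5, 6, 9, 10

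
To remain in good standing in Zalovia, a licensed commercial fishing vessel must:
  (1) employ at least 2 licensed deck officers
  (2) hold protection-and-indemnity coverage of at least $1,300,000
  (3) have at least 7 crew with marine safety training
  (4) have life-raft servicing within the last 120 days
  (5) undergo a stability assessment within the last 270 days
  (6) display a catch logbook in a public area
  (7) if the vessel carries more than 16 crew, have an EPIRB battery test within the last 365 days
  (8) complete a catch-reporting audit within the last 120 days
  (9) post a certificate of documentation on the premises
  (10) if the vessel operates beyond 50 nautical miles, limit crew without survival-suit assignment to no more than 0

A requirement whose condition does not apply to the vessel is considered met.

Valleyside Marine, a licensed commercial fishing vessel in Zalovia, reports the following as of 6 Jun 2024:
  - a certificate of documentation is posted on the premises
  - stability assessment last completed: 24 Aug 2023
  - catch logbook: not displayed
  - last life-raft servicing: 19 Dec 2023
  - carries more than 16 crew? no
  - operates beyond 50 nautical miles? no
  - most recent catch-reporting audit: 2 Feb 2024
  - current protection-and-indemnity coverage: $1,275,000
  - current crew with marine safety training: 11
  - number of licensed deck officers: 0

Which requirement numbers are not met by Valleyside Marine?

1. licensed deck officers 0 < 2 → not met
2. protection-and-indemnity coverage $1,275,000 < $1,300,000 → not met
3. crew with marine safety training 11 ≥ 7 → met
4. life-raft servicing 170 days ago vs limit 120 → not met
5. stability assessment 287 days ago vs limit 270 → not met
6. catch logbook absent → not met
7. condition 'carries more than 16 crew' does not hold → requirement n/a → met
8. catch-reporting audit 125 days ago vs limit 120 → not met
9. certificate of documentation present → met
10. condition 'operates beyond 50 nautical miles' does not hold → requirement n/a → met
Not met: 1, 2, 4, 5, 6, 8

1, 2, 4, 5, 6, 8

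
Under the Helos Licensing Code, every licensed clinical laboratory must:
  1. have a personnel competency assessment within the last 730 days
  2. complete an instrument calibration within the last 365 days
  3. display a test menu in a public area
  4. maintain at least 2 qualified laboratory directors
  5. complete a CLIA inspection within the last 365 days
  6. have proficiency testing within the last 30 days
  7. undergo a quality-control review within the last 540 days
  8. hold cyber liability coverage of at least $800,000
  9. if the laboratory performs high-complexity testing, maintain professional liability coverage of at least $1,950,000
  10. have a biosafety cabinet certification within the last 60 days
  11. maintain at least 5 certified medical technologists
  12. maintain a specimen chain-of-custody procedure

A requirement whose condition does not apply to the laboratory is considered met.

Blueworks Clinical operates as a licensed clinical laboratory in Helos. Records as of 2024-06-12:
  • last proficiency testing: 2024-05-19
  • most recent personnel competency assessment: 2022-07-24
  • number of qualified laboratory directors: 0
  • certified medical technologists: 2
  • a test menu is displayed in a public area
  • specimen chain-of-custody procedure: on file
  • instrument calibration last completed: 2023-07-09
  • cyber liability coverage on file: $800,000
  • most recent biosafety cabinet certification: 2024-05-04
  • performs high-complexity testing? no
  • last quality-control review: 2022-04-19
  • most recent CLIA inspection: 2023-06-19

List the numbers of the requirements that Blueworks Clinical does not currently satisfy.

1. personnel competency assessment 689 days ago vs limit 730 → met
2. instrument calibration 339 days ago vs limit 365 → met
3. test menu present → met
4. qualified laboratory directors 0 < 2 → not met
5. CLIA inspection 359 days ago vs limit 365 → met
6. proficiency testing 24 days ago vs limit 30 → met
7. quality-control review 785 days ago vs limit 540 → not met
8. cyber liability coverage $800,000 ≥ $800,000 → met
9. condition 'performs high-complexity testing' does not hold → requirement n/a → met
10. biosafety cabinet certification 39 days ago vs limit 60 → met
11. certified medical technologists 2 < 5 → not met
12. specimen chain-of-custody procedure present → met
Not met: 4, 7, 11

4, 7, 11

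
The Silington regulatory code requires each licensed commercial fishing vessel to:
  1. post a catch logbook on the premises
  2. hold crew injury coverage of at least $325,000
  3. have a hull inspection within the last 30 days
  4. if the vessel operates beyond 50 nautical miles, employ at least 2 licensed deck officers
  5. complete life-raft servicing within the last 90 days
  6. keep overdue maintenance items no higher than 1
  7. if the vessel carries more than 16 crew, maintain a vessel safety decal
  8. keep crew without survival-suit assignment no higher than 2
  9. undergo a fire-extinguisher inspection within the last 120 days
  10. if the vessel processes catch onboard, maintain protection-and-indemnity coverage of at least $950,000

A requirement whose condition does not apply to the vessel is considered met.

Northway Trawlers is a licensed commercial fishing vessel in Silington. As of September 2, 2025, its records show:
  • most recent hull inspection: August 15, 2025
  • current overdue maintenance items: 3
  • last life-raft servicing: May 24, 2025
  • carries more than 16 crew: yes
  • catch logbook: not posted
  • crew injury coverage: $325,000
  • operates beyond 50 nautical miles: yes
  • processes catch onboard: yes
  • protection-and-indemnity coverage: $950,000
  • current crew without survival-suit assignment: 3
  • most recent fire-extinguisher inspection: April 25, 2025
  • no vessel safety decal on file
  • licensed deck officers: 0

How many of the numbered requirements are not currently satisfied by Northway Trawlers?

1. catch logbook absent → not met
2. crew injury coverage $325,000 ≥ $325,000 → met
3. hull inspection 18 days ago vs limit 30 → met
4. condition 'operates beyond 50 nautical miles' holds; licensed deck officers 0 < 2 → not met
5. life-raft servicing 101 days ago vs limit 90 → not met
6. overdue maintenance items 3 > 1 → not met
7. condition 'carries more than 16 crew' holds; vessel safety decal absent → not met
8. crew without survival-suit assignment 3 > 2 → not met
9. fire-extinguisher inspection 130 days ago vs limit 120 → not met
10. condition 'processes catch onboard' holds; protection-and-indemnity coverage $950,000 ≥ $950,000 → met
Not met: 7 of 10

7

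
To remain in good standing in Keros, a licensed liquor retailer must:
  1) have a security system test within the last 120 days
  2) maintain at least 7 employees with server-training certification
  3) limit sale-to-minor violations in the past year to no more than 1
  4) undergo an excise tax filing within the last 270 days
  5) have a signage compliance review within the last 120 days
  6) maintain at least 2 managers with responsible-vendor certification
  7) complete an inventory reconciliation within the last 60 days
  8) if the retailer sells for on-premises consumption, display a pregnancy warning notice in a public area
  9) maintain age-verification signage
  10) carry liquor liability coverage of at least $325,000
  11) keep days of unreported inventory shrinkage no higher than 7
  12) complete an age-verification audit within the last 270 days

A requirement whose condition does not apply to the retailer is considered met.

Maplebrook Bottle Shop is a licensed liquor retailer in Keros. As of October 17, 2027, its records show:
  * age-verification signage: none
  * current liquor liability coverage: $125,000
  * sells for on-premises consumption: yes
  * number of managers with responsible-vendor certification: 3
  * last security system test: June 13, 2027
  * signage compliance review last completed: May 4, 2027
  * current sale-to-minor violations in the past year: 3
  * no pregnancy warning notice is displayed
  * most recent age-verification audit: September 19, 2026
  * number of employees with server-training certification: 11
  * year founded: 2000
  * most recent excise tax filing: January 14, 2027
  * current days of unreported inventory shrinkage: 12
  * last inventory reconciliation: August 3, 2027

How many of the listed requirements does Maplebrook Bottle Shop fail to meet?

10

1. security system test 126 days ago vs limit 120 → not met
2. employees with server-training certification 11 ≥ 7 → met
3. sale-to-minor violations in the past year 3 > 1 → not met
4. excise tax filing 276 days ago vs limit 270 → not met
5. signage compliance review 166 days ago vs limit 120 → not met
6. managers with responsible-vendor certification 3 ≥ 2 → met
7. inventory reconciliation 75 days ago vs limit 60 → not met
8. condition 'sells for on-premises consumption' holds; pregnancy warning notice absent → not met
9. age-verification signage absent → not met
10. liquor liability coverage $125,000 < $325,000 → not met
11. days of unreported inventory shrinkage 12 > 7 → not met
12. age-verification audit 393 days ago vs limit 270 → not met
Not met: 10 of 12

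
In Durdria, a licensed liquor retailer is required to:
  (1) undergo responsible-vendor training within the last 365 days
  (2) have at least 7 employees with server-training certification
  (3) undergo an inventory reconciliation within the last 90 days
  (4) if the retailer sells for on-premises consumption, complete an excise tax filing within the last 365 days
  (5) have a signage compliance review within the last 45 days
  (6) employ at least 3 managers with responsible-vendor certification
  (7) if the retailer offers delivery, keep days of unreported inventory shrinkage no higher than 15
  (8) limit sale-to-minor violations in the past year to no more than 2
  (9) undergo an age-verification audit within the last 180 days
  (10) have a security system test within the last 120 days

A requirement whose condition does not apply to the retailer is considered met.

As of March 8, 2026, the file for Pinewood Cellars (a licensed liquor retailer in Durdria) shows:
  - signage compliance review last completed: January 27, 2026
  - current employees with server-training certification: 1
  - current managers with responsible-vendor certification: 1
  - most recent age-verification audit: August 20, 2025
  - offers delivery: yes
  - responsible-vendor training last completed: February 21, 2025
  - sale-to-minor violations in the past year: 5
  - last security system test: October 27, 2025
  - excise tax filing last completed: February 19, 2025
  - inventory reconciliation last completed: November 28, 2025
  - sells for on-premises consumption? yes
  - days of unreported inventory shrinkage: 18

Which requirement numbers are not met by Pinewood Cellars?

1. responsible-vendor training 380 days ago vs limit 365 → not met
2. employees with server-training certification 1 < 7 → not met
3. inventory reconciliation 100 days ago vs limit 90 → not met
4. condition 'sells for on-premises consumption' holds; excise tax filing 382 days ago vs limit 365 → not met
5. signage compliance review 40 days ago vs limit 45 → met
6. managers with responsible-vendor certification 1 < 3 → not met
7. condition 'offers delivery' holds; days of unreported inventory shrinkage 18 > 15 → not met
8. sale-to-minor violations in the past year 5 > 2 → not met
9. age-verification audit 200 days ago vs limit 180 → not met
10. security system test 132 days ago vs limit 120 → not met
Not met: 1, 2, 3, 4, 6, 7, 8, 9, 10

1, 2, 3, 4, 6, 7, 8, 9, 10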